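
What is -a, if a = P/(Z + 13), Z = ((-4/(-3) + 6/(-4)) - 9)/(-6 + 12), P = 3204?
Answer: -115344/413 ≈ -279.28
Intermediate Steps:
Z = -55/36 (Z = ((-4*(-1/3) + 6*(-1/4)) - 9)/6 = ((4/3 - 3/2) - 9)*(1/6) = (-1/6 - 9)*(1/6) = -55/6*1/6 = -55/36 ≈ -1.5278)
a = 115344/413 (a = 3204/(-55/36 + 13) = 3204/(413/36) = (36/413)*3204 = 115344/413 ≈ 279.28)
-a = -1*115344/413 = -115344/413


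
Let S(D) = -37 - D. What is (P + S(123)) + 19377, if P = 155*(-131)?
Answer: -1088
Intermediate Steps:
P = -20305
(P + S(123)) + 19377 = (-20305 + (-37 - 1*123)) + 19377 = (-20305 + (-37 - 123)) + 19377 = (-20305 - 160) + 19377 = -20465 + 19377 = -1088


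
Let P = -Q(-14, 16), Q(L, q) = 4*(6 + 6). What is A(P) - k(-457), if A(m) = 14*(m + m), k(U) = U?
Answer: -887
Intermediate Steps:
Q(L, q) = 48 (Q(L, q) = 4*12 = 48)
P = -48 (P = -1*48 = -48)
A(m) = 28*m (A(m) = 14*(2*m) = 28*m)
A(P) - k(-457) = 28*(-48) - 1*(-457) = -1344 + 457 = -887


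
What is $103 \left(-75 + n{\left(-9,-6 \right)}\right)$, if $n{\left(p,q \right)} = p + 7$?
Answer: $-7931$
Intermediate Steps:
$n{\left(p,q \right)} = 7 + p$
$103 \left(-75 + n{\left(-9,-6 \right)}\right) = 103 \left(-75 + \left(7 - 9\right)\right) = 103 \left(-75 - 2\right) = 103 \left(-77\right) = -7931$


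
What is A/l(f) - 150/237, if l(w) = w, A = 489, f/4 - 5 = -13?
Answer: -40231/2528 ≈ -15.914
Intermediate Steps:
f = -32 (f = 20 + 4*(-13) = 20 - 52 = -32)
A/l(f) - 150/237 = 489/(-32) - 150/237 = 489*(-1/32) - 150*1/237 = -489/32 - 50/79 = -40231/2528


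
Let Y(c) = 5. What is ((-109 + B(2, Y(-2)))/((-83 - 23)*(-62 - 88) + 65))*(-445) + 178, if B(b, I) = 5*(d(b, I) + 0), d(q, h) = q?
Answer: 577165/3193 ≈ 180.76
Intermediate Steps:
B(b, I) = 5*b (B(b, I) = 5*(b + 0) = 5*b)
((-109 + B(2, Y(-2)))/((-83 - 23)*(-62 - 88) + 65))*(-445) + 178 = ((-109 + 5*2)/((-83 - 23)*(-62 - 88) + 65))*(-445) + 178 = ((-109 + 10)/(-106*(-150) + 65))*(-445) + 178 = -99/(15900 + 65)*(-445) + 178 = -99/15965*(-445) + 178 = 8811/3193 + 178 = 577165/3193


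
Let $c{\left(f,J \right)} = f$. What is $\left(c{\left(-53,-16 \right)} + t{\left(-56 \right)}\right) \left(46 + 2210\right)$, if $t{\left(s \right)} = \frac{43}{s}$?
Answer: $- \frac{849102}{7} \approx -1.213 \cdot 10^{5}$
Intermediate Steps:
$\left(c{\left(-53,-16 \right)} + t{\left(-56 \right)}\right) \left(46 + 2210\right) = \left(-53 + \frac{43}{-56}\right) \left(46 + 2210\right) = \left(-53 + 43 \left(- \frac{1}{56}\right)\right) 2256 = \left(-53 - \frac{43}{56}\right) 2256 = \left(- \frac{3011}{56}\right) 2256 = - \frac{849102}{7}$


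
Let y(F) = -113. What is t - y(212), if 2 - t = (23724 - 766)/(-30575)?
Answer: 3539083/30575 ≈ 115.75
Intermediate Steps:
t = 84108/30575 (t = 2 - (23724 - 766)/(-30575) = 2 - 22958*(-1)/30575 = 2 - 1*(-22958/30575) = 2 + 22958/30575 = 84108/30575 ≈ 2.7509)
t - y(212) = 84108/30575 - 1*(-113) = 84108/30575 + 113 = 3539083/30575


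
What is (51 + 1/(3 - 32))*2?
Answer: 2956/29 ≈ 101.93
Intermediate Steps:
(51 + 1/(3 - 32))*2 = (51 + 1/(-29))*2 = (51 - 1/29)*2 = (1478/29)*2 = 2956/29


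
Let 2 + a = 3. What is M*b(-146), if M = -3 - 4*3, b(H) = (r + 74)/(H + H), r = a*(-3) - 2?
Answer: 1035/292 ≈ 3.5445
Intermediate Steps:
a = 1 (a = -2 + 3 = 1)
r = -5 (r = 1*(-3) - 2 = -3 - 2 = -5)
b(H) = 69/(2*H) (b(H) = (-5 + 74)/(H + H) = 69/((2*H)) = 69*(1/(2*H)) = 69/(2*H))
M = -15 (M = -3 - 12 = -15)
M*b(-146) = -1035/(2*(-146)) = -1035*(-1)/(2*146) = -15*(-69/292) = 1035/292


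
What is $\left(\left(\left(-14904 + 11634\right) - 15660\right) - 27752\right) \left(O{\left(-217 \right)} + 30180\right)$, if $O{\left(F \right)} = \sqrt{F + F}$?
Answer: $-1408862760 - 46682 i \sqrt{434} \approx -1.4089 \cdot 10^{9} - 9.7251 \cdot 10^{5} i$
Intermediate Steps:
$O{\left(F \right)} = \sqrt{2} \sqrt{F}$ ($O{\left(F \right)} = \sqrt{2 F} = \sqrt{2} \sqrt{F}$)
$\left(\left(\left(-14904 + 11634\right) - 15660\right) - 27752\right) \left(O{\left(-217 \right)} + 30180\right) = \left(\left(\left(-14904 + 11634\right) - 15660\right) - 27752\right) \left(\sqrt{2} \sqrt{-217} + 30180\right) = \left(\left(-3270 - 15660\right) - 27752\right) \left(\sqrt{2} i \sqrt{217} + 30180\right) = \left(-18930 - 27752\right) \left(i \sqrt{434} + 30180\right) = - 46682 \left(30180 + i \sqrt{434}\right) = -1408862760 - 46682 i \sqrt{434}$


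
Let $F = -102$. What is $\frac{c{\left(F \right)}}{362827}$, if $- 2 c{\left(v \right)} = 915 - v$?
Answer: $- \frac{1017}{725654} \approx -0.0014015$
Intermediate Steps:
$c{\left(v \right)} = - \frac{915}{2} + \frac{v}{2}$ ($c{\left(v \right)} = - \frac{915 - v}{2} = - \frac{915}{2} + \frac{v}{2}$)
$\frac{c{\left(F \right)}}{362827} = \frac{- \frac{915}{2} + \frac{1}{2} \left(-102\right)}{362827} = \left(- \frac{915}{2} - 51\right) \frac{1}{362827} = \left(- \frac{1017}{2}\right) \frac{1}{362827} = - \frac{1017}{725654}$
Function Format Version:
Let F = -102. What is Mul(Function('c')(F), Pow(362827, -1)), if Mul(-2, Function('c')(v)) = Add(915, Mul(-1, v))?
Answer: Rational(-1017, 725654) ≈ -0.0014015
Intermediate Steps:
Function('c')(v) = Add(Rational(-915, 2), Mul(Rational(1, 2), v)) (Function('c')(v) = Mul(Rational(-1, 2), Add(915, Mul(-1, v))) = Add(Rational(-915, 2), Mul(Rational(1, 2), v)))
Mul(Function('c')(F), Pow(362827, -1)) = Mul(Add(Rational(-915, 2), Mul(Rational(1, 2), -102)), Pow(362827, -1)) = Mul(Add(Rational(-915, 2), -51), Rational(1, 362827)) = Mul(Rational(-1017, 2), Rational(1, 362827)) = Rational(-1017, 725654)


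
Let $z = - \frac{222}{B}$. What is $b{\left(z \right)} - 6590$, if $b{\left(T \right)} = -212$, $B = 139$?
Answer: $-6802$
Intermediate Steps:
$z = - \frac{222}{139} \approx -1.5971$
$b{\left(z \right)} - 6590 = -212 - 6590 = -6802$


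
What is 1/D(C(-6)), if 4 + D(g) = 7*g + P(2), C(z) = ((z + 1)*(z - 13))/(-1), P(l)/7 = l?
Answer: -1/655 ≈ -0.0015267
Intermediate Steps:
P(l) = 7*l
C(z) = -(1 + z)*(-13 + z) (C(z) = ((1 + z)*(-13 + z))*(-1) = -(1 + z)*(-13 + z))
D(g) = 10 + 7*g (D(g) = -4 + (7*g + 7*2) = -4 + (7*g + 14) = -4 + (14 + 7*g) = 10 + 7*g)
1/D(C(-6)) = 1/(10 + 7*(13 - 1*(-6)² + 12*(-6))) = 1/(10 + 7*(13 - 1*36 - 72)) = 1/(10 + 7*(13 - 36 - 72)) = 1/(10 + 7*(-95)) = 1/(10 - 665) = 1/(-655) = -1/655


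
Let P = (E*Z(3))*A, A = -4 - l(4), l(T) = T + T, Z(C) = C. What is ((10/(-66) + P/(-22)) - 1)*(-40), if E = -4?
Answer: 10160/33 ≈ 307.88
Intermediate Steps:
l(T) = 2*T
A = -12 (A = -4 - 2*4 = -4 - 1*8 = -4 - 8 = -12)
P = 144 (P = -4*3*(-12) = -12*(-12) = 144)
((10/(-66) + P/(-22)) - 1)*(-40) = ((10/(-66) + 144/(-22)) - 1)*(-40) = ((10*(-1/66) + 144*(-1/22)) - 1)*(-40) = ((-5/33 - 72/11) - 1)*(-40) = (-221/33 - 1)*(-40) = -254/33*(-40) = 10160/33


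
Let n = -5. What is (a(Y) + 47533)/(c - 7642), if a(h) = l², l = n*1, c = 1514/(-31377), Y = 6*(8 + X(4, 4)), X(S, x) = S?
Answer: -746113683/119892274 ≈ -6.2232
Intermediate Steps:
Y = 72 (Y = 6*(8 + 4) = 6*12 = 72)
c = -1514/31377 (c = 1514*(-1/31377) = -1514/31377 ≈ -0.048252)
l = -5 (l = -5*1 = -5)
a(h) = 25 (a(h) = (-5)² = 25)
(a(Y) + 47533)/(c - 7642) = (25 + 47533)/(-1514/31377 - 7642) = 47558/(-239784548/31377) = 47558*(-31377/239784548) = -746113683/119892274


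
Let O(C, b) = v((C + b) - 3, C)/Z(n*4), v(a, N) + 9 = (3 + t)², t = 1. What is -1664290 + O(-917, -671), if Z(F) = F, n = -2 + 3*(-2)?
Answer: -53257287/32 ≈ -1.6643e+6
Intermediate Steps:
n = -8 (n = -2 - 6 = -8)
v(a, N) = 7 (v(a, N) = -9 + (3 + 1)² = -9 + 4² = -9 + 16 = 7)
O(C, b) = -7/32 (O(C, b) = 7/((-8*4)) = 7/(-32) = 7*(-1/32) = -7/32)
-1664290 + O(-917, -671) = -1664290 - 7/32 = -53257287/32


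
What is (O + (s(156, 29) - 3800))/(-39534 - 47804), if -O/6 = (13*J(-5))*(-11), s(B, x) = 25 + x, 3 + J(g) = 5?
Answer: 1015/43669 ≈ 0.023243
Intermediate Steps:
J(g) = 2 (J(g) = -3 + 5 = 2)
O = 1716 (O = -6*13*2*(-11) = -156*(-11) = -6*(-286) = 1716)
(O + (s(156, 29) - 3800))/(-39534 - 47804) = (1716 + ((25 + 29) - 3800))/(-39534 - 47804) = (1716 + (54 - 3800))/(-87338) = (1716 - 3746)*(-1/87338) = -2030*(-1/87338) = 1015/43669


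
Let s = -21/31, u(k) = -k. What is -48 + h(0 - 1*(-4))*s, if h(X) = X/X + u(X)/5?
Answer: -7461/155 ≈ -48.135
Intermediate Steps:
s = -21/31 (s = -21*1/31 = -21/31 ≈ -0.67742)
h(X) = 1 - X/5 (h(X) = X/X - X/5 = 1 - X*(1/5) = 1 - X/5)
-48 + h(0 - 1*(-4))*s = -48 + (1 - (0 - 1*(-4))/5)*(-21/31) = -48 + (1 - (0 + 4)/5)*(-21/31) = -48 + (1 - 1/5*4)*(-21/31) = -48 + (1 - 4/5)*(-21/31) = -48 + (1/5)*(-21/31) = -48 - 21/155 = -7461/155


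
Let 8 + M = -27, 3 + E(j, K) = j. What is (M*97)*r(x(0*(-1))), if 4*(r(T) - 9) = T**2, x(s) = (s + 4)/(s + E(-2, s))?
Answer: -155491/5 ≈ -31098.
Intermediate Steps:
E(j, K) = -3 + j
M = -35 (M = -8 - 27 = -35)
x(s) = (4 + s)/(-5 + s) (x(s) = (s + 4)/(s + (-3 - 2)) = (4 + s)/(s - 5) = (4 + s)/(-5 + s))
r(T) = 9 + T**2/4
(M*97)*r(x(0*(-1))) = (-35*97)*(9 + ((4 + 0*(-1))/(-5 + 0*(-1)))**2/4) = -3395*(9 + ((4 + 0)/(-5 + 0))**2/4) = -3395*(9 + (4/(-5))**2/4) = -3395*(9 + (-1/5*4)**2/4) = -3395*(9 + (-4/5)**2/4) = -3395*(9 + (1/4)*(16/25)) = -3395*(9 + 4/25) = -3395*229/25 = -155491/5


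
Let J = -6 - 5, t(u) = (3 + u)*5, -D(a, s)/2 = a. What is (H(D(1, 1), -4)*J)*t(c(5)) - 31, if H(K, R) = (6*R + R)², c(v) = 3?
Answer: -258751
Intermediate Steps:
D(a, s) = -2*a
t(u) = 15 + 5*u
H(K, R) = 49*R² (H(K, R) = (7*R)² = 49*R²)
J = -11
(H(D(1, 1), -4)*J)*t(c(5)) - 31 = ((49*(-4)²)*(-11))*(15 + 5*3) - 31 = ((49*16)*(-11))*(15 + 15) - 31 = (784*(-11))*30 - 31 = -8624*30 - 31 = -258720 - 31 = -258751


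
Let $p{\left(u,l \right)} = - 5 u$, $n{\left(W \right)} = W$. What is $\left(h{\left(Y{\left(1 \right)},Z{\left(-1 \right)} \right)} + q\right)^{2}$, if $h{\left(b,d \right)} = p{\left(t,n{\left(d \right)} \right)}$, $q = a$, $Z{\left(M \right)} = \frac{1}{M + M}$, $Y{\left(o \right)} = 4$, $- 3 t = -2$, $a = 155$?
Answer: $\frac{207025}{9} \approx 23003.0$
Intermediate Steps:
$t = \frac{2}{3}$ ($t = \left(- \frac{1}{3}\right) \left(-2\right) = \frac{2}{3} \approx 0.66667$)
$Z{\left(M \right)} = \frac{1}{2 M}$
$q = 155$
$h{\left(b,d \right)} = - \frac{10}{3}$ ($h{\left(b,d \right)} = \left(-5\right) \frac{2}{3} = - \frac{10}{3}$)
$\left(h{\left(Y{\left(1 \right)},Z{\left(-1 \right)} \right)} + q\right)^{2} = \left(- \frac{10}{3} + 155\right)^{2} = \left(\frac{455}{3}\right)^{2} = \frac{207025}{9}$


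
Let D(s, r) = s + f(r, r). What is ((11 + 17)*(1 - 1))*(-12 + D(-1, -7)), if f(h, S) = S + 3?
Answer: 0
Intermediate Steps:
f(h, S) = 3 + S
D(s, r) = 3 + r + s (D(s, r) = s + (3 + r) = 3 + r + s)
((11 + 17)*(1 - 1))*(-12 + D(-1, -7)) = ((11 + 17)*(1 - 1))*(-12 + (3 - 7 - 1)) = (28*0)*(-12 - 5) = 0*(-17) = 0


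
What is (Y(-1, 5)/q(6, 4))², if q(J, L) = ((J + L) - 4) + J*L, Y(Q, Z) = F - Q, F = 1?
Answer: 1/225 ≈ 0.0044444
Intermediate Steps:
Y(Q, Z) = 1 - Q
q(J, L) = -4 + J + L + J*L (q(J, L) = (-4 + J + L) + J*L = -4 + J + L + J*L)
(Y(-1, 5)/q(6, 4))² = ((1 - 1*(-1))/(-4 + 6 + 4 + 6*4))² = ((1 + 1)/(-4 + 6 + 4 + 24))² = (2/30)² = (2*(1/30))² = (1/15)² = 1/225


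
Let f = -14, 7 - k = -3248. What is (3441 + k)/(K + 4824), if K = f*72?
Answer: 93/53 ≈ 1.7547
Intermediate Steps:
k = 3255 (k = 7 - 1*(-3248) = 7 + 3248 = 3255)
K = -1008 (K = -14*72 = -1008)
(3441 + k)/(K + 4824) = (3441 + 3255)/(-1008 + 4824) = 6696/3816 = 6696*(1/3816) = 93/53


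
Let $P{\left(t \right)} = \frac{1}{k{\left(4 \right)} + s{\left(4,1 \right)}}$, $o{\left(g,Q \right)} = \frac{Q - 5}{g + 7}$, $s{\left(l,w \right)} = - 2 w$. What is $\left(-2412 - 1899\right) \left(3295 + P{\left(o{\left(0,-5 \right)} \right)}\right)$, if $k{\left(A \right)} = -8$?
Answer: $- \frac{142043139}{10} \approx -1.4204 \cdot 10^{7}$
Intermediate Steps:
$o{\left(g,Q \right)} = \frac{-5 + Q}{7 + g}$
$P{\left(t \right)} = - \frac{1}{10}$ ($P{\left(t \right)} = \frac{1}{-8 - 2} = \frac{1}{-10} = - \frac{1}{10}$)
$\left(-2412 - 1899\right) \left(3295 + P{\left(o{\left(0,-5 \right)} \right)}\right) = \left(-2412 - 1899\right) \left(3295 - \frac{1}{10}\right) = \left(-4311\right) \frac{32949}{10} = - \frac{142043139}{10}$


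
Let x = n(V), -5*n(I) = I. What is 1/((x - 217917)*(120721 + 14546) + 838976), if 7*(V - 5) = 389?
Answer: -35/1031722248413 ≈ -3.3924e-11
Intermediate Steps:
V = 424/7 (V = 5 + (1/7)*389 = 5 + 389/7 = 424/7 ≈ 60.571)
n(I) = -I/5
x = -424/35 (x = -1/5*424/7 = -424/35 ≈ -12.114)
1/((x - 217917)*(120721 + 14546) + 838976) = 1/((-424/35 - 217917)*(120721 + 14546) + 838976) = 1/(-7627519/35*135267 + 838976) = 1/(-1031751612573/35 + 838976) = 1/(-1031722248413/35) = -35/1031722248413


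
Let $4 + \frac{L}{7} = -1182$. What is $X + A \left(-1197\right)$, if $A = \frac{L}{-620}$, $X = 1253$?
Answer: $- \frac{4580317}{310} \approx -14775.0$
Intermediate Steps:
$L = -8302$ ($L = -28 + 7 \left(-1182\right) = -28 - 8274 = -8302$)
$A = \frac{4151}{310}$ ($A = - \frac{8302}{-620} = \left(-8302\right) \left(- \frac{1}{620}\right) = \frac{4151}{310} \approx 13.39$)
$X + A \left(-1197\right) = 1253 + \frac{4151}{310} \left(-1197\right) = 1253 - \frac{4968747}{310} = - \frac{4580317}{310}$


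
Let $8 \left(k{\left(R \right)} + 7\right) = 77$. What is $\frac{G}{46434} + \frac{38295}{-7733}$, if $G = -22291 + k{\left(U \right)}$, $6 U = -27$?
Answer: $- \frac{421739683}{77637648} \approx -5.4322$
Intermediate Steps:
$U = - \frac{9}{2}$ ($U = \frac{1}{6} \left(-27\right) = - \frac{9}{2} \approx -4.5$)
$k{\left(R \right)} = \frac{21}{8}$ ($k{\left(R \right)} = -7 + \frac{1}{8} \cdot 77 = -7 + \frac{77}{8} = \frac{21}{8}$)
$G = - \frac{178307}{8}$ ($G = -22291 + \frac{21}{8} = - \frac{178307}{8} \approx -22288.0$)
$\frac{G}{46434} + \frac{38295}{-7733} = - \frac{178307}{8 \cdot 46434} + \frac{38295}{-7733} = \left(- \frac{178307}{8}\right) \frac{1}{46434} + 38295 \left(- \frac{1}{7733}\right) = - \frac{178307}{371472} - \frac{1035}{209} = - \frac{421739683}{77637648}$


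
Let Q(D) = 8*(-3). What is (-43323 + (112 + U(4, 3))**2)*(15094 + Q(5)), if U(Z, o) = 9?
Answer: -432237740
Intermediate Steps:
Q(D) = -24
(-43323 + (112 + U(4, 3))**2)*(15094 + Q(5)) = (-43323 + (112 + 9)**2)*(15094 - 24) = (-43323 + 121**2)*15070 = (-43323 + 14641)*15070 = -28682*15070 = -432237740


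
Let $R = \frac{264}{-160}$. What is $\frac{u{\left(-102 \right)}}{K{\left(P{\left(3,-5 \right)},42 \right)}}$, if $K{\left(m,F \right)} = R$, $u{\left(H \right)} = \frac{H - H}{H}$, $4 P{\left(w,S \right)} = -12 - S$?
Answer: $0$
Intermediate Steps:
$P{\left(w,S \right)} = -3 - \frac{S}{4}$ ($P{\left(w,S \right)} = \frac{-12 - S}{4} = -3 - \frac{S}{4}$)
$u{\left(H \right)} = 0$ ($u{\left(H \right)} = \frac{0}{H} = 0$)
$R = - \frac{33}{20}$ ($R = 264 \left(- \frac{1}{160}\right) = - \frac{33}{20} \approx -1.65$)
$K{\left(m,F \right)} = - \frac{33}{20}$
$\frac{u{\left(-102 \right)}}{K{\left(P{\left(3,-5 \right)},42 \right)}} = \frac{0}{- \frac{33}{20}} = 0 \left(- \frac{20}{33}\right) = 0$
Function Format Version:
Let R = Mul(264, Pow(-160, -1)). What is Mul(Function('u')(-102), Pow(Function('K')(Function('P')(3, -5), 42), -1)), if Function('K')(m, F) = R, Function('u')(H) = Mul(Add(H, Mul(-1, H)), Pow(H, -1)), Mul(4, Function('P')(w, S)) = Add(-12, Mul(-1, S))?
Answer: 0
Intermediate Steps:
Function('P')(w, S) = Add(-3, Mul(Rational(-1, 4), S)) (Function('P')(w, S) = Mul(Rational(1, 4), Add(-12, Mul(-1, S))) = Add(-3, Mul(Rational(-1, 4), S)))
Function('u')(H) = 0 (Function('u')(H) = Mul(0, Pow(H, -1)) = 0)
R = Rational(-33, 20) (R = Mul(264, Rational(-1, 160)) = Rational(-33, 20) ≈ -1.6500)
Function('K')(m, F) = Rational(-33, 20)
Mul(Function('u')(-102), Pow(Function('K')(Function('P')(3, -5), 42), -1)) = Mul(0, Pow(Rational(-33, 20), -1)) = Mul(0, Rational(-20, 33)) = 0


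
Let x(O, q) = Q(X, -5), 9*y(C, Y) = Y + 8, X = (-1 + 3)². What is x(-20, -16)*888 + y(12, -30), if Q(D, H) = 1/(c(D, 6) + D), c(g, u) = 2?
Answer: 1310/9 ≈ 145.56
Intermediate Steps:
X = 4 (X = 2² = 4)
y(C, Y) = 8/9 + Y/9 (y(C, Y) = (Y + 8)/9 = (8 + Y)/9 = 8/9 + Y/9)
Q(D, H) = 1/(2 + D)
x(O, q) = ⅙ (x(O, q) = 1/(2 + 4) = 1/6 = ⅙)
x(-20, -16)*888 + y(12, -30) = (⅙)*888 + (8/9 + (⅑)*(-30)) = 148 + (8/9 - 10/3) = 148 - 22/9 = 1310/9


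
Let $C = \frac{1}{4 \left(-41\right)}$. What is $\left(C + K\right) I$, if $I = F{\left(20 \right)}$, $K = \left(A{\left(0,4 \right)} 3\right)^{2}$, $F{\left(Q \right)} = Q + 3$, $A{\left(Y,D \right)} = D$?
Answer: $\frac{543145}{164} \approx 3311.9$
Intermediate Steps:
$F{\left(Q \right)} = 3 + Q$
$K = 144$ ($K = \left(4 \cdot 3\right)^{2} = 12^{2} = 144$)
$I = 23$ ($I = 3 + 20 = 23$)
$C = - \frac{1}{164}$ ($C = \frac{1}{-164} = - \frac{1}{164} \approx -0.0060976$)
$\left(C + K\right) I = \left(- \frac{1}{164} + 144\right) 23 = \frac{23615}{164} \cdot 23 = \frac{543145}{164}$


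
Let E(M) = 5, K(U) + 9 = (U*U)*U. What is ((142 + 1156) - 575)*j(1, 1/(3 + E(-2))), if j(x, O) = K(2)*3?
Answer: -2169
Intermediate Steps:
K(U) = -9 + U³ (K(U) = -9 + (U*U)*U = -9 + U²*U = -9 + U³)
j(x, O) = -3 (j(x, O) = (-9 + 2³)*3 = (-9 + 8)*3 = -1*3 = -3)
((142 + 1156) - 575)*j(1, 1/(3 + E(-2))) = ((142 + 1156) - 575)*(-3) = (1298 - 575)*(-3) = 723*(-3) = -2169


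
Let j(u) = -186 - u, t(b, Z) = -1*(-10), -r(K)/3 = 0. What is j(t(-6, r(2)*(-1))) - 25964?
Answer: -26160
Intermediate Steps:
r(K) = 0 (r(K) = -3*0 = 0)
t(b, Z) = 10
j(t(-6, r(2)*(-1))) - 25964 = (-186 - 1*10) - 25964 = (-186 - 10) - 25964 = -196 - 25964 = -26160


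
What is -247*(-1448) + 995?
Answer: 358651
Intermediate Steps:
-247*(-1448) + 995 = 357656 + 995 = 358651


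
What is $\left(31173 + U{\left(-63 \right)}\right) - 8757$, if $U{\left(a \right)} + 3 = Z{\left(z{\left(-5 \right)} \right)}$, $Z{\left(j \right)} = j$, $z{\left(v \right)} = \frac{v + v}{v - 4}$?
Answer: $\frac{201727}{9} \approx 22414.0$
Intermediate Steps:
$z{\left(v \right)} = \frac{2 v}{-4 + v}$
$U{\left(a \right)} = - \frac{17}{9}$ ($U{\left(a \right)} = -3 + 2 \left(-5\right) \frac{1}{-4 - 5} = -3 + 2 \left(-5\right) \frac{1}{-9} = -3 + 2 \left(-5\right) \left(- \frac{1}{9}\right) = -3 + \frac{10}{9} = - \frac{17}{9}$)
$\left(31173 + U{\left(-63 \right)}\right) - 8757 = \left(31173 - \frac{17}{9}\right) - 8757 = \frac{280540}{9} - 8757 = \frac{201727}{9}$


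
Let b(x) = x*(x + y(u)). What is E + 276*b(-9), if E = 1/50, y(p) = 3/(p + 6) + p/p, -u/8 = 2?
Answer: 1030861/50 ≈ 20617.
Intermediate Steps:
u = -16 (u = -8*2 = -16)
y(p) = 1 + 3/(6 + p) (y(p) = 3/(6 + p) + 1 = 1 + 3/(6 + p))
b(x) = x*(7/10 + x) (b(x) = x*(x + (9 - 16)/(6 - 16)) = x*(x - 7/(-10)) = x*(x - ⅒*(-7)) = x*(x + 7/10) = x*(7/10 + x))
E = 1/50 ≈ 0.020000
E + 276*b(-9) = 1/50 + 276*((⅒)*(-9)*(7 + 10*(-9))) = 1/50 + 276*((⅒)*(-9)*(7 - 90)) = 1/50 + 276*((⅒)*(-9)*(-83)) = 1/50 + 276*(747/10) = 1/50 + 103086/5 = 1030861/50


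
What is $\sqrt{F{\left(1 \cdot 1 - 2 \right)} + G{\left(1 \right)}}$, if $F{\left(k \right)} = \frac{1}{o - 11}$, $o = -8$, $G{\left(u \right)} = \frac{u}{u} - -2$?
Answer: $\frac{2 \sqrt{266}}{19} \approx 1.7168$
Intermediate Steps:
$G{\left(u \right)} = 3$ ($G{\left(u \right)} = 1 + 2 = 3$)
$F{\left(k \right)} = - \frac{1}{19}$ ($F{\left(k \right)} = \frac{1}{-8 - 11} = \frac{1}{-19} = - \frac{1}{19}$)
$\sqrt{F{\left(1 \cdot 1 - 2 \right)} + G{\left(1 \right)}} = \sqrt{- \frac{1}{19} + 3} = \sqrt{\frac{56}{19}} = \frac{2 \sqrt{266}}{19}$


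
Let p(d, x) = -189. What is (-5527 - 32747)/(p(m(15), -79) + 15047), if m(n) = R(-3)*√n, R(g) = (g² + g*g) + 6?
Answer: -19137/7429 ≈ -2.5760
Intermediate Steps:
R(g) = 6 + 2*g² (R(g) = (g² + g²) + 6 = 2*g² + 6 = 6 + 2*g²)
m(n) = 24*√n (m(n) = (6 + 2*(-3)²)*√n = (6 + 2*9)*√n = (6 + 18)*√n = 24*√n)
(-5527 - 32747)/(p(m(15), -79) + 15047) = (-5527 - 32747)/(-189 + 15047) = -38274/14858 = -38274*1/14858 = -19137/7429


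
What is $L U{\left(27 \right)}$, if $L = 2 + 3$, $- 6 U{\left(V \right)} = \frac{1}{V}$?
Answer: $- \frac{5}{162} \approx -0.030864$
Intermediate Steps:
$U{\left(V \right)} = - \frac{1}{6 V}$
$L = 5$
$L U{\left(27 \right)} = 5 \left(- \frac{1}{6 \cdot 27}\right) = 5 \left(\left(- \frac{1}{6}\right) \frac{1}{27}\right) = 5 \left(- \frac{1}{162}\right) = - \frac{5}{162}$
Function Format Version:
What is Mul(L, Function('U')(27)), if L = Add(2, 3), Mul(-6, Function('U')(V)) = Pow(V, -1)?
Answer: Rational(-5, 162) ≈ -0.030864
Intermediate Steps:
Function('U')(V) = Mul(Rational(-1, 6), Pow(V, -1))
L = 5
Mul(L, Function('U')(27)) = Mul(5, Mul(Rational(-1, 6), Pow(27, -1))) = Mul(5, Mul(Rational(-1, 6), Rational(1, 27))) = Mul(5, Rational(-1, 162)) = Rational(-5, 162)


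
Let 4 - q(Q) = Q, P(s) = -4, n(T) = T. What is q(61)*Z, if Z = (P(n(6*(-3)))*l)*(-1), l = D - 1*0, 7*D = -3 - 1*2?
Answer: 1140/7 ≈ 162.86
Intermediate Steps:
D = -5/7 (D = (-3 - 1*2)/7 = (-3 - 2)/7 = (⅐)*(-5) = -5/7 ≈ -0.71429)
l = -5/7 (l = -5/7 - 1*0 = -5/7 + 0 = -5/7 ≈ -0.71429)
q(Q) = 4 - Q
Z = -20/7 (Z = -4*(-5/7)*(-1) = (20/7)*(-1) = -20/7 ≈ -2.8571)
q(61)*Z = (4 - 1*61)*(-20/7) = (4 - 61)*(-20/7) = -57*(-20/7) = 1140/7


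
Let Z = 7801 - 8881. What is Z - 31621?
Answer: -32701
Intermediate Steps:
Z = -1080
Z - 31621 = -1080 - 31621 = -32701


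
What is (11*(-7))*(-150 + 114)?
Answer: 2772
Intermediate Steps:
(11*(-7))*(-150 + 114) = -77*(-36) = 2772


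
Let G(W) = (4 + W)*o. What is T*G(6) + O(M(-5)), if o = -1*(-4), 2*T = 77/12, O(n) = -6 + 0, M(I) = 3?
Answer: 367/3 ≈ 122.33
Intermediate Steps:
O(n) = -6
T = 77/24 (T = (77/12)/2 = (77*(1/12))/2 = (1/2)*(77/12) = 77/24 ≈ 3.2083)
o = 4
G(W) = 16 + 4*W (G(W) = (4 + W)*4 = 16 + 4*W)
T*G(6) + O(M(-5)) = 77*(16 + 4*6)/24 - 6 = 77*(16 + 24)/24 - 6 = (77/24)*40 - 6 = 385/3 - 6 = 367/3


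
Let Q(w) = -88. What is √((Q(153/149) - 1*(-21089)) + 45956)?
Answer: √66957 ≈ 258.76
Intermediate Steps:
√((Q(153/149) - 1*(-21089)) + 45956) = √((-88 - 1*(-21089)) + 45956) = √((-88 + 21089) + 45956) = √(21001 + 45956) = √66957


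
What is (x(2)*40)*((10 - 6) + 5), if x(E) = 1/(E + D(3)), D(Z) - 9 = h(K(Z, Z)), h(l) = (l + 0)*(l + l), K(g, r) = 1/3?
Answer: 3240/101 ≈ 32.079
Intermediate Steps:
K(g, r) = ⅓
h(l) = 2*l² (h(l) = l*(2*l) = 2*l²)
D(Z) = 83/9 (D(Z) = 9 + 2*(⅓)² = 9 + 2*(⅑) = 9 + 2/9 = 83/9)
x(E) = 1/(83/9 + E) (x(E) = 1/(E + 83/9) = 1/(83/9 + E))
(x(2)*40)*((10 - 6) + 5) = ((9/(83 + 9*2))*40)*((10 - 6) + 5) = ((9/(83 + 18))*40)*(4 + 5) = ((9/101)*40)*9 = (360/101)*9 = 3240/101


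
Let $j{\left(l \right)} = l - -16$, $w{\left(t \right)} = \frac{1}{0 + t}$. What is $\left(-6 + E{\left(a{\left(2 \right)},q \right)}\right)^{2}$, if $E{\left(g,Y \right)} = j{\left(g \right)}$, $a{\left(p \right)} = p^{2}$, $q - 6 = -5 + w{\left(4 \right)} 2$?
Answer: $196$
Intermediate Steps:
$w{\left(t \right)} = \frac{1}{t}$
$q = \frac{3}{2}$ ($q = 6 - \left(5 - \frac{1}{4} \cdot 2\right) = 6 + \left(-5 + \frac{1}{4} \cdot 2\right) = 6 + \left(-5 + \frac{1}{2}\right) = 6 - \frac{9}{2} = \frac{3}{2} \approx 1.5$)
$j{\left(l \right)} = 16 + l$ ($j{\left(l \right)} = l + 16 = 16 + l$)
$E{\left(g,Y \right)} = 16 + g$
$\left(-6 + E{\left(a{\left(2 \right)},q \right)}\right)^{2} = \left(-6 + \left(16 + 2^{2}\right)\right)^{2} = \left(-6 + \left(16 + 4\right)\right)^{2} = \left(-6 + 20\right)^{2} = 14^{2} = 196$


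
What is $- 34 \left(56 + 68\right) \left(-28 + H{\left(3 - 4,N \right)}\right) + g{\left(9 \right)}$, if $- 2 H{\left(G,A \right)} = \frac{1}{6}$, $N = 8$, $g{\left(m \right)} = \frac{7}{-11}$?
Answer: $\frac{3907157}{33} \approx 1.184 \cdot 10^{5}$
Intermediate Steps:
$g{\left(m \right)} = - \frac{7}{11}$ ($g{\left(m \right)} = 7 \left(- \frac{1}{11}\right) = - \frac{7}{11}$)
$H{\left(G,A \right)} = - \frac{1}{12}$ ($H{\left(G,A \right)} = - \frac{1}{2 \cdot 6} = \left(- \frac{1}{2}\right) \frac{1}{6} = - \frac{1}{12}$)
$- 34 \left(56 + 68\right) \left(-28 + H{\left(3 - 4,N \right)}\right) + g{\left(9 \right)} = - 34 \left(56 + 68\right) \left(-28 - \frac{1}{12}\right) - \frac{7}{11} = - 34 \cdot 124 \left(- \frac{337}{12}\right) - \frac{7}{11} = \left(-34\right) \left(- \frac{10447}{3}\right) - \frac{7}{11} = \frac{355198}{3} - \frac{7}{11} = \frac{3907157}{33}$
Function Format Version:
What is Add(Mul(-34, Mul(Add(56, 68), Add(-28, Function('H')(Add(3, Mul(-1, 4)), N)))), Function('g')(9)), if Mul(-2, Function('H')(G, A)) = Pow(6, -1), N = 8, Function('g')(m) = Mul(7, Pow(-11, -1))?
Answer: Rational(3907157, 33) ≈ 1.1840e+5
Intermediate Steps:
Function('g')(m) = Rational(-7, 11) (Function('g')(m) = Mul(7, Rational(-1, 11)) = Rational(-7, 11))
Function('H')(G, A) = Rational(-1, 12) (Function('H')(G, A) = Mul(Rational(-1, 2), Pow(6, -1)) = Mul(Rational(-1, 2), Rational(1, 6)) = Rational(-1, 12))
Add(Mul(-34, Mul(Add(56, 68), Add(-28, Function('H')(Add(3, Mul(-1, 4)), N)))), Function('g')(9)) = Add(Mul(-34, Mul(Add(56, 68), Add(-28, Rational(-1, 12)))), Rational(-7, 11)) = Add(Mul(-34, Mul(124, Rational(-337, 12))), Rational(-7, 11)) = Add(Mul(-34, Rational(-10447, 3)), Rational(-7, 11)) = Add(Rational(355198, 3), Rational(-7, 11)) = Rational(3907157, 33)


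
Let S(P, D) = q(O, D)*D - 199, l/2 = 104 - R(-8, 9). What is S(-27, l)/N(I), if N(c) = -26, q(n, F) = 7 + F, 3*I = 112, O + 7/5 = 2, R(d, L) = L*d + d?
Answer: -137801/26 ≈ -5300.0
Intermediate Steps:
R(d, L) = d + L*d
O = ⅗ (O = -7/5 + 2 = ⅗ ≈ 0.60000)
I = 112/3 (I = (⅓)*112 = 112/3 ≈ 37.333)
l = 368 (l = 2*(104 - (-8)*(1 + 9)) = 2*(104 - (-8)*10) = 2*(104 - 1*(-80)) = 2*(104 + 80) = 2*184 = 368)
S(P, D) = -199 + D*(7 + D) (S(P, D) = (7 + D)*D - 199 = D*(7 + D) - 199 = -199 + D*(7 + D))
S(-27, l)/N(I) = (-199 + 368*(7 + 368))/(-26) = (-199 + 368*375)*(-1/26) = (-199 + 138000)*(-1/26) = 137801*(-1/26) = -137801/26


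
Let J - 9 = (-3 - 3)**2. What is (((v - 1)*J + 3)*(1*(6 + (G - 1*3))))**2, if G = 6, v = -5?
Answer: 5774409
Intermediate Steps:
J = 45 (J = 9 + (-3 - 3)**2 = 9 + (-6)**2 = 9 + 36 = 45)
(((v - 1)*J + 3)*(1*(6 + (G - 1*3))))**2 = (((-5 - 1)*45 + 3)*(1*(6 + (6 - 1*3))))**2 = ((-6*45 + 3)*(1*(6 + (6 - 3))))**2 = ((-270 + 3)*(1*(6 + 3)))**2 = (-267*9)**2 = (-2403)**2 = 5774409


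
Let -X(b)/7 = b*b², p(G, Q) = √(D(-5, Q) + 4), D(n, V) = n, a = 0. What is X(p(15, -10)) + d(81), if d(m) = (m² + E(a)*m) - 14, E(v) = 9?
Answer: 7276 + 7*I ≈ 7276.0 + 7.0*I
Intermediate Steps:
p(G, Q) = I (p(G, Q) = √(-5 + 4) = √(-1) = I)
d(m) = -14 + m² + 9*m (d(m) = (m² + 9*m) - 14 = -14 + m² + 9*m)
X(b) = -7*b³ (X(b) = -7*b*b² = -7*b³)
X(p(15, -10)) + d(81) = -7*(-I) + (-14 + 81² + 9*81) = -(-7)*I + (-14 + 6561 + 729) = 7*I + 7276 = 7276 + 7*I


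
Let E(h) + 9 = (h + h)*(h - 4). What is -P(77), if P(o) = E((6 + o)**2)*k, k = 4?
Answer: -379446084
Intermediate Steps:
E(h) = -9 + 2*h*(-4 + h) (E(h) = -9 + (h + h)*(h - 4) = -9 + (2*h)*(-4 + h) = -9 + 2*h*(-4 + h))
P(o) = -36 - 32*(6 + o)**2 + 8*(6 + o)**4 (P(o) = (-9 - 8*(6 + o)**2 + 2*((6 + o)**2)**2)*4 = (-9 - 8*(6 + o)**2 + 2*(6 + o)**4)*4 = -36 - 32*(6 + o)**2 + 8*(6 + o)**4)
-P(77) = -(-36 - 32*(6 + 77)**2 + 8*(6 + 77)**4) = -(-36 - 32*83**2 + 8*83**4) = -(-36 - 32*6889 + 8*47458321) = -(-36 - 220448 + 379666568) = -1*379446084 = -379446084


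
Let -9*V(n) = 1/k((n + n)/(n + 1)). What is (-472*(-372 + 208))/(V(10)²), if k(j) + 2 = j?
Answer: 25080192/121 ≈ 2.0727e+5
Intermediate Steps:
k(j) = -2 + j
V(n) = -1/(9*(-2 + 2*n/(1 + n))) (V(n) = -1/(9*(-2 + (n + n)/(n + 1))) = -1/(9*(-2 + (2*n)/(1 + n))) = -1/(9*(-2 + 2*n/(1 + n))))
(-472*(-372 + 208))/(V(10)²) = (-472*(-372 + 208))/((1/18 + (1/18)*10)²) = (-472*(-164))/((1/18 + 5/9)²) = 77408/((11/18)²) = 77408/(121/324) = 77408*(324/121) = 25080192/121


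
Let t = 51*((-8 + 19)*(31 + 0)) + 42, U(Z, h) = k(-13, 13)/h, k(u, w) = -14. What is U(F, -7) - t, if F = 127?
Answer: -17431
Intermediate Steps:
U(Z, h) = -14/h
t = 17433 (t = 51*(11*31) + 42 = 51*341 + 42 = 17391 + 42 = 17433)
U(F, -7) - t = -14/(-7) - 1*17433 = -14*(-1/7) - 17433 = 2 - 17433 = -17431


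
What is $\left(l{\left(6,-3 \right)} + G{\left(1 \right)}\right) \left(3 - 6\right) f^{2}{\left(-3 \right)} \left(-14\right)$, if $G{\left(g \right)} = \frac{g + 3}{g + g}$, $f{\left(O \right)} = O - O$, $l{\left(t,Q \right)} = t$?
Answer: $0$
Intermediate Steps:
$f{\left(O \right)} = 0$
$G{\left(g \right)} = \frac{3 + g}{2 g}$
$\left(l{\left(6,-3 \right)} + G{\left(1 \right)}\right) \left(3 - 6\right) f^{2}{\left(-3 \right)} \left(-14\right) = \left(6 + \frac{3 + 1}{2 \cdot 1}\right) \left(3 - 6\right) 0^{2} \left(-14\right) = \left(6 + \frac{1}{2} \cdot 1 \cdot 4\right) \left(-3\right) 0 \left(-14\right) = \left(6 + 2\right) \left(-3\right) 0 \left(-14\right) = 8 \left(-3\right) 0 \left(-14\right) = \left(-24\right) 0 \left(-14\right) = 0 \left(-14\right) = 0$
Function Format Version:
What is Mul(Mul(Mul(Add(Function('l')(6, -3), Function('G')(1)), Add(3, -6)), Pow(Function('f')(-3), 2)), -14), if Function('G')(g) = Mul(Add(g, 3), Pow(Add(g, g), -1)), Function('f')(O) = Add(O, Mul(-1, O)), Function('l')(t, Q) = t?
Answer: 0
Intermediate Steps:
Function('f')(O) = 0
Function('G')(g) = Mul(Rational(1, 2), Pow(g, -1), Add(3, g)) (Function('G')(g) = Mul(Add(3, g), Pow(Mul(2, g), -1)) = Mul(Add(3, g), Mul(Rational(1, 2), Pow(g, -1))) = Mul(Rational(1, 2), Pow(g, -1), Add(3, g)))
Mul(Mul(Mul(Add(Function('l')(6, -3), Function('G')(1)), Add(3, -6)), Pow(Function('f')(-3), 2)), -14) = Mul(Mul(Mul(Add(6, Mul(Rational(1, 2), Pow(1, -1), Add(3, 1))), Add(3, -6)), Pow(0, 2)), -14) = Mul(Mul(Mul(Add(6, Mul(Rational(1, 2), 1, 4)), -3), 0), -14) = Mul(Mul(Mul(Add(6, 2), -3), 0), -14) = Mul(Mul(Mul(8, -3), 0), -14) = Mul(Mul(-24, 0), -14) = Mul(0, -14) = 0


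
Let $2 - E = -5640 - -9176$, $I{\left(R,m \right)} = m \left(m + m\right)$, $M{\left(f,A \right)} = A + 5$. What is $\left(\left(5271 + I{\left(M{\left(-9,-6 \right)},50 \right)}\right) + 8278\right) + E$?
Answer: $15015$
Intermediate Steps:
$M{\left(f,A \right)} = 5 + A$
$I{\left(R,m \right)} = 2 m^{2}$ ($I{\left(R,m \right)} = m 2 m = 2 m^{2}$)
$E = -3534$ ($E = 2 - \left(-5640 - -9176\right) = 2 - \left(-5640 + 9176\right) = 2 - 3536 = -3534$)
$\left(\left(5271 + I{\left(M{\left(-9,-6 \right)},50 \right)}\right) + 8278\right) + E = \left(\left(5271 + 2 \cdot 50^{2}\right) + 8278\right) - 3534 = \left(\left(5271 + 2 \cdot 2500\right) + 8278\right) - 3534 = \left(\left(5271 + 5000\right) + 8278\right) - 3534 = \left(10271 + 8278\right) - 3534 = 18549 - 3534 = 15015$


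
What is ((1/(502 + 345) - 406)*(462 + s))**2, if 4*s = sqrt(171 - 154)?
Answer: 403852204231016481/11478544 + 354762426483*sqrt(17)/9317 ≈ 3.5340e+10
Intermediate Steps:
s = sqrt(17)/4 (s = sqrt(171 - 154)/4 = sqrt(17)/4 ≈ 1.0308)
((1/(502 + 345) - 406)*(462 + s))**2 = ((1/(502 + 345) - 406)*(462 + sqrt(17)/4))**2 = ((1/847 - 406)*(462 + sqrt(17)/4))**2 = (-343881*(462 + sqrt(17)/4)/847)**2 = (-2063286/11 - 343881*sqrt(17)/3388)**2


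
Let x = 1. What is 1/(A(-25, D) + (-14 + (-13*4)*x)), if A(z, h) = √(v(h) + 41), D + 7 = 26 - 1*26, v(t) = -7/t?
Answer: -11/719 - √42/4314 ≈ -0.016801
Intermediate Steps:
D = -7 (D = -7 + (26 - 1*26) = -7 + (26 - 26) = -7 + 0 = -7)
A(z, h) = √(41 - 7/h) (A(z, h) = √(-7/h + 41) = √(41 - 7/h))
1/(A(-25, D) + (-14 + (-13*4)*x)) = 1/(√(41 - 7/(-7)) + (-14 - 13*4*1)) = 1/(√(41 - 7*(-⅐)) + (-14 - 52*1)) = 1/(√(41 + 1) + (-14 - 52)) = 1/(√42 - 66) = 1/(-66 + √42)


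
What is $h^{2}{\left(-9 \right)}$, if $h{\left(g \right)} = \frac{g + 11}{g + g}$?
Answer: $\frac{1}{81} \approx 0.012346$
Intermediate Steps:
$h{\left(g \right)} = \frac{11 + g}{2 g}$
$h^{2}{\left(-9 \right)} = \left(\frac{11 - 9}{2 \left(-9\right)}\right)^{2} = \left(\frac{1}{2} \left(- \frac{1}{9}\right) 2\right)^{2} = \left(- \frac{1}{9}\right)^{2} = \frac{1}{81}$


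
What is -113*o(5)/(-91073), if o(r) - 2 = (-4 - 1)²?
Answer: 3051/91073 ≈ 0.033501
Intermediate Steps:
o(r) = 27 (o(r) = 2 + (-4 - 1)² = 2 + (-5)² = 2 + 25 = 27)
-113*o(5)/(-91073) = -113*27/(-91073) = -3051*(-1/91073) = 3051/91073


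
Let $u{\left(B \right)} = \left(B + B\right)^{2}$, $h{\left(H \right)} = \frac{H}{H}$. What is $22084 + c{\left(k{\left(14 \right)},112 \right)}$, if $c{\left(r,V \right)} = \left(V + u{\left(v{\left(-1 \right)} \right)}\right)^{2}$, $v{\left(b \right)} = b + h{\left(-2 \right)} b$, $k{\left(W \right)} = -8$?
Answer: $38468$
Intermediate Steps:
$h{\left(H \right)} = 1$
$v{\left(b \right)} = 2 b$ ($v{\left(b \right)} = b + 1 b = b + b = 2 b$)
$u{\left(B \right)} = 4 B^{2}$ ($u{\left(B \right)} = \left(2 B\right)^{2} = 4 B^{2}$)
$c{\left(r,V \right)} = \left(16 + V\right)^{2}$ ($c{\left(r,V \right)} = \left(V + 4 \left(2 \left(-1\right)\right)^{2}\right)^{2} = \left(V + 4 \left(-2\right)^{2}\right)^{2} = \left(V + 4 \cdot 4\right)^{2} = \left(V + 16\right)^{2} = \left(16 + V\right)^{2}$)
$22084 + c{\left(k{\left(14 \right)},112 \right)} = 22084 + \left(16 + 112\right)^{2} = 22084 + 128^{2} = 22084 + 16384 = 38468$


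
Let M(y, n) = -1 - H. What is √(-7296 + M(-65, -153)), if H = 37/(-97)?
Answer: 26*I*√101559/97 ≈ 85.42*I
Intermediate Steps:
H = -37/97 (H = 37*(-1/97) = -37/97 ≈ -0.38144)
M(y, n) = -60/97 (M(y, n) = -1 - 1*(-37/97) = -1 + 37/97 = -60/97)
√(-7296 + M(-65, -153)) = √(-7296 - 60/97) = √(-707772/97) = 26*I*√101559/97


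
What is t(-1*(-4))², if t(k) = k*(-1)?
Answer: 16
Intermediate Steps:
t(k) = -k
t(-1*(-4))² = (-(-1)*(-4))² = (-1*4)² = (-4)² = 16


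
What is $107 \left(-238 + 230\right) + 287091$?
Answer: $286235$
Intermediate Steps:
$107 \left(-238 + 230\right) + 287091 = 107 \left(-8\right) + 287091 = -856 + 287091 = 286235$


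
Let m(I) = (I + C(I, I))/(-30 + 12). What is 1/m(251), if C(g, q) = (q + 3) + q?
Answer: -1/42 ≈ -0.023810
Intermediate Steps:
C(g, q) = 3 + 2*q (C(g, q) = (3 + q) + q = 3 + 2*q)
m(I) = -⅙ - I/6 (m(I) = (I + (3 + 2*I))/(-30 + 12) = (3 + 3*I)/(-18) = (3 + 3*I)*(-1/18) = -⅙ - I/6)
1/m(251) = 1/(-⅙ - ⅙*251) = 1/(-⅙ - 251/6) = 1/(-42) = -1/42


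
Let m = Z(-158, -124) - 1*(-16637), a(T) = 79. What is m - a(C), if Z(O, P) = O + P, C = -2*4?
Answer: 16276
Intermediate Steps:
C = -8
m = 16355 (m = (-158 - 124) - 1*(-16637) = -282 + 16637 = 16355)
m - a(C) = 16355 - 1*79 = 16355 - 79 = 16276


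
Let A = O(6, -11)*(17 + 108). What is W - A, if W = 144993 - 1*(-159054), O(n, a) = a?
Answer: 305422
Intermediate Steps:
W = 304047 (W = 144993 + 159054 = 304047)
A = -1375 (A = -11*(17 + 108) = -11*125 = -1375)
W - A = 304047 - 1*(-1375) = 304047 + 1375 = 305422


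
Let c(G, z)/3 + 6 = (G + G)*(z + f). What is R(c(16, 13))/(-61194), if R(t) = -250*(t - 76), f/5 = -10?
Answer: -455750/30597 ≈ -14.895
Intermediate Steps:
f = -50 (f = 5*(-10) = -50)
c(G, z) = -18 + 6*G*(-50 + z) (c(G, z) = -18 + 3*((G + G)*(z - 50)) = -18 + 3*((2*G)*(-50 + z)) = -18 + 3*(2*G*(-50 + z)) = -18 + 6*G*(-50 + z))
R(t) = 19000 - 250*t (R(t) = -250*(-76 + t) = 19000 - 250*t)
R(c(16, 13))/(-61194) = (19000 - 250*(-18 - 300*16 + 6*16*13))/(-61194) = (19000 - 250*(-18 - 4800 + 1248))*(-1/61194) = (19000 - 250*(-3570))*(-1/61194) = (19000 + 892500)*(-1/61194) = 911500*(-1/61194) = -455750/30597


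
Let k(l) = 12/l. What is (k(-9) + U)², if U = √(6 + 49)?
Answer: 511/9 - 8*√55/3 ≈ 37.001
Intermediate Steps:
U = √55 ≈ 7.4162
(k(-9) + U)² = (12/(-9) + √55)² = (12*(-⅑) + √55)² = (-4/3 + √55)²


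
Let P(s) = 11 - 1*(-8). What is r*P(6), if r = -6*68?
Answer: -7752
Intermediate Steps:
r = -408
P(s) = 19 (P(s) = 11 + 8 = 19)
r*P(6) = -408*19 = -7752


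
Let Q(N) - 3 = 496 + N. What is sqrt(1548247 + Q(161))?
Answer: sqrt(1548907) ≈ 1244.6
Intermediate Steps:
Q(N) = 499 + N (Q(N) = 3 + (496 + N) = 499 + N)
sqrt(1548247 + Q(161)) = sqrt(1548247 + (499 + 161)) = sqrt(1548247 + 660) = sqrt(1548907)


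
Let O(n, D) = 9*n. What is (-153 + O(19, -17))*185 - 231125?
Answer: -227795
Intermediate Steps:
(-153 + O(19, -17))*185 - 231125 = (-153 + 9*19)*185 - 231125 = (-153 + 171)*185 - 231125 = 18*185 - 231125 = 3330 - 231125 = -227795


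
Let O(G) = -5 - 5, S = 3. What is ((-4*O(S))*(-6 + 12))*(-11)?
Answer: -2640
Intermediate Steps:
O(G) = -10
((-4*O(S))*(-6 + 12))*(-11) = ((-4*(-10))*(-6 + 12))*(-11) = (40*6)*(-11) = 240*(-11) = -2640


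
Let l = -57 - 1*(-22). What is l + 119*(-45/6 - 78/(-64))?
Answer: -25039/32 ≈ -782.47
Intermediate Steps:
l = -35 (l = -57 + 22 = -35)
l + 119*(-45/6 - 78/(-64)) = -35 + 119*(-45/6 - 78/(-64)) = -35 + 119*(-45*⅙ - 78*(-1/64)) = -35 + 119*(-15/2 + 39/32) = -35 + 119*(-201/32) = -35 - 23919/32 = -25039/32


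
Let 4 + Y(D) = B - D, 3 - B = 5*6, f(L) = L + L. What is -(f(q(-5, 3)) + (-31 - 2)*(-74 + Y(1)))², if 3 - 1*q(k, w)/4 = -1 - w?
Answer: -12630916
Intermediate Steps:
q(k, w) = 16 + 4*w (q(k, w) = 12 - 4*(-1 - w) = 12 + (4 + 4*w) = 16 + 4*w)
f(L) = 2*L
B = -27 (B = 3 - 5*6 = 3 - 1*30 = 3 - 30 = -27)
Y(D) = -31 - D (Y(D) = -4 + (-27 - D) = -31 - D)
-(f(q(-5, 3)) + (-31 - 2)*(-74 + Y(1)))² = -(2*(16 + 4*3) + (-31 - 2)*(-74 + (-31 - 1*1)))² = -(2*(16 + 12) - 33*(-74 + (-31 - 1)))² = -(2*28 - 33*(-74 - 32))² = -(56 - 33*(-106))² = -(56 + 3498)² = -1*3554² = -1*12630916 = -12630916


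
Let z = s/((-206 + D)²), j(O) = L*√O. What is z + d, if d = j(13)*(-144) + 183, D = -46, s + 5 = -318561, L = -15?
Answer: 5651333/31752 + 2160*√13 ≈ 7966.0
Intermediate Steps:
s = -318566 (s = -5 - 318561 = -318566)
j(O) = -15*√O
z = -159283/31752 (z = -318566/(-206 - 46)² = -318566/((-252)²) = -318566/63504 = -318566*1/63504 = -159283/31752 ≈ -5.0165)
d = 183 + 2160*√13 (d = -15*√13*(-144) + 183 = 2160*√13 + 183 = 183 + 2160*√13 ≈ 7971.0)
z + d = -159283/31752 + (183 + 2160*√13) = 5651333/31752 + 2160*√13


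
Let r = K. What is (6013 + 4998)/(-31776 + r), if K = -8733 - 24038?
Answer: -1573/9221 ≈ -0.17059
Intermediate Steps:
K = -32771
r = -32771
(6013 + 4998)/(-31776 + r) = (6013 + 4998)/(-31776 - 32771) = 11011/(-64547) = 11011*(-1/64547) = -1573/9221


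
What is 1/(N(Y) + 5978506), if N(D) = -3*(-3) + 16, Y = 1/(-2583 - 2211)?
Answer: 1/5978531 ≈ 1.6727e-7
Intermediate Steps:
Y = -1/4794 (Y = 1/(-4794) = -1/4794 ≈ -0.00020859)
N(D) = 25 (N(D) = 9 + 16 = 25)
1/(N(Y) + 5978506) = 1/(25 + 5978506) = 1/5978531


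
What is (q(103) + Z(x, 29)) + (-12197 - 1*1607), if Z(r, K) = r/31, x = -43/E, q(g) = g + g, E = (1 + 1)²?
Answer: -1686195/124 ≈ -13598.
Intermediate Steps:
E = 4 (E = 2² = 4)
q(g) = 2*g
x = -43/4 ≈ -10.750
Z(r, K) = r/31 (Z(r, K) = r*(1/31) = r/31)
(q(103) + Z(x, 29)) + (-12197 - 1*1607) = (2*103 + (1/31)*(-43/4)) + (-12197 - 1*1607) = (206 - 43/124) + (-12197 - 1607) = 25501/124 - 13804 = -1686195/124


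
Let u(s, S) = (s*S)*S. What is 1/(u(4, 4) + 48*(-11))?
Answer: -1/464 ≈ -0.0021552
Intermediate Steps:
u(s, S) = s*S**2 (u(s, S) = (S*s)*S = s*S**2)
1/(u(4, 4) + 48*(-11)) = 1/(4*4**2 + 48*(-11)) = 1/(4*16 - 528) = 1/(64 - 528) = 1/(-464) = -1/464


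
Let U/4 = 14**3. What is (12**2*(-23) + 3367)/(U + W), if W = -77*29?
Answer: 55/8743 ≈ 0.0062907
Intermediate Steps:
W = -2233
U = 10976 (U = 4*14**3 = 4*2744 = 10976)
(12**2*(-23) + 3367)/(U + W) = (12**2*(-23) + 3367)/(10976 - 2233) = (144*(-23) + 3367)/8743 = (-3312 + 3367)*(1/8743) = 55*(1/8743) = 55/8743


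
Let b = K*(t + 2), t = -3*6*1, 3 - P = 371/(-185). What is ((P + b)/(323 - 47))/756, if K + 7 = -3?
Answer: 15263/19300680 ≈ 0.00079080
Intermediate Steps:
K = -10 (K = -7 - 3 = -10)
P = 926/185 (P = 3 - 371/(-185) = 3 - 371*(-1)/185 = 3 - 1*(-371/185) = 3 + 371/185 = 926/185 ≈ 5.0054)
t = -18 (t = -18*1 = -18)
b = 160 (b = -10*(-18 + 2) = -10*(-16) = 160)
((P + b)/(323 - 47))/756 = ((926/185 + 160)/(323 - 47))/756 = ((30526/185)/276)*(1/756) = ((30526/185)*(1/276))*(1/756) = (15263/25530)*(1/756) = 15263/19300680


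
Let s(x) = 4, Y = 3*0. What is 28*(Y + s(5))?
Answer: 112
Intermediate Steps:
Y = 0
28*(Y + s(5)) = 28*(0 + 4) = 28*4 = 112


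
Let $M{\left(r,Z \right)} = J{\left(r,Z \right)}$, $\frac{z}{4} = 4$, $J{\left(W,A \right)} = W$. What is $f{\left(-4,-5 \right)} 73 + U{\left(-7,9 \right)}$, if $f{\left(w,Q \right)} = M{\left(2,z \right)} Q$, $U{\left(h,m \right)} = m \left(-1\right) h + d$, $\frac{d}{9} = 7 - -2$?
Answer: $-586$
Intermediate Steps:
$d = 81$ ($d = 9 \left(7 - -2\right) = 9 \left(7 + 2\right) = 9 \cdot 9 = 81$)
$z = 16$ ($z = 4 \cdot 4 = 16$)
$M{\left(r,Z \right)} = r$
$U{\left(h,m \right)} = 81 - h m$ ($U{\left(h,m \right)} = m \left(-1\right) h + 81 = - m h + 81 = - h m + 81 = 81 - h m$)
$f{\left(w,Q \right)} = 2 Q$
$f{\left(-4,-5 \right)} 73 + U{\left(-7,9 \right)} = 2 \left(-5\right) 73 + \left(81 - \left(-7\right) 9\right) = \left(-10\right) 73 + \left(81 + 63\right) = -730 + 144 = -586$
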